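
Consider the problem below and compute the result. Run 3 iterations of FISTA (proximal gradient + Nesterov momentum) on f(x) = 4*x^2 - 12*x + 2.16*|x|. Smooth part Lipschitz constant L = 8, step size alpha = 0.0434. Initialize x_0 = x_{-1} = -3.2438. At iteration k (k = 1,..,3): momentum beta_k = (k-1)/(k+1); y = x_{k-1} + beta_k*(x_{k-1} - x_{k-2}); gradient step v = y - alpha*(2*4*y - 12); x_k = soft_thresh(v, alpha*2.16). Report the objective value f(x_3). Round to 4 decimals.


FISTA on f(x) = 4*x^2 - 12*x + 2.16*|x|
L = 8, alpha = 0.0434
Iteration 1: beta = 0.0, y = -3.2438 + 0.0*(-3.2438 + 3.2438) = -3.2438
  grad(y) = -37.9504, v = y - alpha*grad = -1.5968
  prox(v) = soft_thresh(-1.5968, 0.0937) = -1.503
Iteration 2: beta = 0.3333, y = -1.503 + 0.3333*(-1.503 + 3.2438) = -0.9227
  grad(y) = -19.382, v = y - alpha*grad = -0.0816
  prox(v) = soft_thresh(-0.0816, 0.0937) = 0.0
Iteration 3: beta = 0.5, y = 0.0 + 0.5*(0.0 + 1.503) = 0.7515
  grad(y) = -5.988, v = y - alpha*grad = 1.0114
  prox(v) = soft_thresh(1.0114, 0.0937) = 0.9176
f(x_3) = 4*0.9176^2 - 12*0.9176 + 2.16*|0.9176| = -5.6613


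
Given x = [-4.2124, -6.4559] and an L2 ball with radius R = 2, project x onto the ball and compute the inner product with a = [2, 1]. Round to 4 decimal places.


Step 1: Compute ||x|| (intermediates to 6 decimals).
||x|| = sqrt((-4.2124)^2 + (-6.4559)^2) = 7.708629
Step 2: Project.
Since ||x|| > R, scale = R/||x|| = 2/7.708629 = 0.25945, proj(x) = scale * x
proj(x) = [-1.092907, -1.674983]
Step 3: Dot product.
a^T * proj(x) = 2*(-1.092907) + 1*(-1.674983) = -3.8608


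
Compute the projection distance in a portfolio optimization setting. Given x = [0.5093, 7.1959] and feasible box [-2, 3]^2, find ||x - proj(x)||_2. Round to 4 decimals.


Project each component onto [-2, 3].
clip(0.5093) = 0.5093, clip(7.1959) = 3.0
Projection = [0.5093, 3.0]
Squared diffs: [0.0, 17.6056]
Distance = sqrt(17.6056) = 4.1959


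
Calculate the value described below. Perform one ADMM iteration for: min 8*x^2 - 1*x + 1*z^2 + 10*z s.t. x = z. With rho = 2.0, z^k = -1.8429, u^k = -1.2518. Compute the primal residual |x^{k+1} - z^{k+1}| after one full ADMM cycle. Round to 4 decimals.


ADMM iteration with rho = 2.0, z^k = -1.8429, u^k = -1.2518
Step 1: x-update.
Minimize 8*x^2 - 1*x + (2.0/2)*(x + 1.8429 - 1.2518)^2
FOC: (2*8 + 2.0)*x = 1 + 2.0*(-1.8429 + 1.2518)
x^{k+1} = -0.0101
Step 2: z-update.
Minimize 1*z^2 + 10*z + (2.0/2)*(-0.0101 - z - 1.2518)^2
FOC: (2*1 + 2.0)*z = -10 + 2.0*(-0.0101 - 1.2518)
z^{k+1} = -3.131
Step 3: u-update.
u^{k+1} = -1.2518 - 0.0101 + 3.131 = 1.869
Step 4: Primal residual = |-0.0101 + 3.131| = 3.1208


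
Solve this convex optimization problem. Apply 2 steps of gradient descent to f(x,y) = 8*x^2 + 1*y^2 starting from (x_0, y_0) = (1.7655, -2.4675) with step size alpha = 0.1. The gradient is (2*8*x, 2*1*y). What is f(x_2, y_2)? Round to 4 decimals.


Gradient descent on f(x,y) = 8*x^2 + 1*y^2.
Starting point: (1.7655, -2.4675), alpha = 0.1
Step 1: grad_x = 2*8*1.7655 = 28.248, grad_y = 2*1*-2.4675 = -4.935
  x_1 = 1.7655 - 0.1*28.248 = -1.0593
  y_1 = -2.4675 - 0.1*-4.935 = -1.974
Step 2: grad_x = 2*8*-1.0593 = -16.9488, grad_y = 2*1*-1.974 = -3.948
  x_2 = -1.0593 - 0.1*-16.9488 = 0.6356
  y_2 = -1.974 - 0.1*-3.948 = -1.5792
f(0.6356, -1.5792) = 8*0.6356^2 + 1*(-1.5792)^2 = 5.7256


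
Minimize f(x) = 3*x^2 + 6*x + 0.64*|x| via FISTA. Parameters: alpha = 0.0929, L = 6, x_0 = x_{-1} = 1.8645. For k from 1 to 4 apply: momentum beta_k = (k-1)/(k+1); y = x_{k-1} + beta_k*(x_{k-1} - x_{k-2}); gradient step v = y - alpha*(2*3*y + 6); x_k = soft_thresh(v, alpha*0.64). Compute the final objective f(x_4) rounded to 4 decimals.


FISTA on f(x) = 3*x^2 + 6*x + 0.64*|x|
L = 6, alpha = 0.0929
Iteration 1: beta = 0.0, y = 1.8645 + 0.0*(1.8645 - 1.8645) = 1.8645
  grad(y) = 17.187, v = y - alpha*grad = 0.2678
  prox(v) = soft_thresh(0.2678, 0.0595) = 0.2084
Iteration 2: beta = 0.3333, y = 0.2084 + 0.3333*(0.2084 - 1.8645) = -0.3437
  grad(y) = 3.938, v = y - alpha*grad = -0.7095
  prox(v) = soft_thresh(-0.7095, 0.0595) = -0.6501
Iteration 3: beta = 0.5, y = -0.6501 + 0.5*(-0.6501 - 0.2084) = -1.0793
  grad(y) = -0.4756, v = y - alpha*grad = -1.0351
  prox(v) = soft_thresh(-1.0351, 0.0595) = -0.9756
Iteration 4: beta = 0.6, y = -0.9756 + 0.6*(-0.9756 + 0.6501) = -1.171
  grad(y) = -1.0258, v = y - alpha*grad = -1.0757
  prox(v) = soft_thresh(-1.0757, 0.0595) = -1.0162
f(x_4) = 3*(-1.0162)^2 + 6*(-1.0162) + 0.64*|-1.0162| = -2.3488


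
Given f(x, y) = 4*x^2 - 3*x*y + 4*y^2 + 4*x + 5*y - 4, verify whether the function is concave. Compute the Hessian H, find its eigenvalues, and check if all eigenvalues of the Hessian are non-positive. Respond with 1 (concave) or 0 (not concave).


The Hessian of f(x,y) = 4*x^2 - 3*x*y + 4*y^2 + 4*x + 5*y - 4 is:
H = [[8, -3], [-3, 8]]
Trace = 8 + 8 = 16
Determinant = 8*8 - (-3)^2 = 55
Discriminant = (16)^2 - 4*55 = 36.0
Eigenvalues: lambda_1 = 5.0, lambda_2 = 11.0
The function is not concave.

0


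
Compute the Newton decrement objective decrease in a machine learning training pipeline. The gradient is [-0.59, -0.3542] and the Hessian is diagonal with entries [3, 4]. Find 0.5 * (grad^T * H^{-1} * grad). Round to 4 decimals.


Step 1: H is diagonal, so H^(-1) * g = [-0.1967, -0.0886].
Step 2: g^T H^(-1) g = sum_i g_i^2 / H_ii
  = (-0.59)^2/3 + (-0.3542)^2/4
  = 0.116 + 0.0314 = 0.1474
Step 3: Objective decrease = 0.5 * g^T H^(-1) g = 0.0737


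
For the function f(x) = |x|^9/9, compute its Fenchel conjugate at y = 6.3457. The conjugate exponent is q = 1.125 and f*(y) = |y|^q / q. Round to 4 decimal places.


The conjugate exponent q satisfies 1/p + 1/q = 1.
p = 9, so q = 9/(9 - 1) = 1.125
|y|^q = 6.3457^1.125 = 7.9945
f*(6.3457) = 7.9945 / 1.125 = 7.1062


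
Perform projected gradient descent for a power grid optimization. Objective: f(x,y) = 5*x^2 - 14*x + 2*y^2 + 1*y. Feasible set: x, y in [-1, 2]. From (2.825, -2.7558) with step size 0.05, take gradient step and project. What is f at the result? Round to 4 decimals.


Step 1: Compute gradient at (2.825, -2.7558).
grad_x = 2*5*2.825 - 14 = 14.25
grad_y = 2*2*-2.7558 + 1 = -10.0232
Step 2: Gradient step.
x_raw = 2.825 - 0.05*14.25 = 2.1125
y_raw = -2.7558 - 0.05*-10.0232 = -2.2546
Step 3: Project onto [-1, 2].
x_proj = clip(2.1125) = 2.0
y_proj = clip(-2.2546) = -1.0
Step 4: Evaluate f.
f(2.0, -1.0) = -7.0


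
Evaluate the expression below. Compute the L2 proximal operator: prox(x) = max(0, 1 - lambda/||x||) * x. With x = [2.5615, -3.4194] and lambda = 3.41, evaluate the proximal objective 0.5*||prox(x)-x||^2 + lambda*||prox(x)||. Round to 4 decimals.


Step 1: Compute ||x||.
||x|| = 4.2724
Step 2: Compute scaling factor.
scale = max(0, 1 - 3.41/4.2724) = 0.2019
Step 3: prox(x) = [0.5171, -0.6902]
||prox(x)|| = 0.8624
Step 4: Proximal objective.
0.5*||prox-x||^2 = 5.8141
lambda*||prox|| = 2.9408
Total = 8.7549


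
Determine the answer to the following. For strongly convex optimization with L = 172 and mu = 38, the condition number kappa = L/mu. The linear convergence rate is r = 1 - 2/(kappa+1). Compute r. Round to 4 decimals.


Step 1: Compute the condition number.
kappa = L/mu = 172/38 = 4.5263
Step 2: Compute the convergence rate.
r = 1 - 2/(kappa + 1) = 1 - 2*mu/(L + mu) = (L - mu)/(L + mu) = 134/210 = 0.6381


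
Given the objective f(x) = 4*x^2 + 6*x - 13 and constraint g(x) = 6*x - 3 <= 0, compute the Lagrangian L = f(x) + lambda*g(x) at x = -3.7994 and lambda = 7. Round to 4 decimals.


Step 1: Evaluate f(x).
f(-3.7994) = 4*(-3.7994)^2 + 6*(-3.7994) - 13 = 21.9454
Step 2: Evaluate g(x).
g(-3.7994) = 6*-3.7994 - 3 = -25.7964
Step 3: Compute Lagrangian.
L = 21.9454 + 7*-25.7964 = -158.6294


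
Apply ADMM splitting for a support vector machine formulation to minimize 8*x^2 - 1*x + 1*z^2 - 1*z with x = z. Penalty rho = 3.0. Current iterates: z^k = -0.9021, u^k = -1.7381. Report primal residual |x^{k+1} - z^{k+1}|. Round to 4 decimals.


ADMM iteration with rho = 3.0, z^k = -0.9021, u^k = -1.7381
Step 1: x-update.
Minimize 8*x^2 - 1*x + (3.0/2)*(x + 0.9021 - 1.7381)^2
FOC: (2*8 + 3.0)*x = 1 + 3.0*(-0.9021 + 1.7381)
x^{k+1} = 0.1846
Step 2: z-update.
Minimize 1*z^2 - 1*z + (3.0/2)*(0.1846 - z - 1.7381)^2
FOC: (2*1 + 3.0)*z = 1 + 3.0*(0.1846 - 1.7381)
z^{k+1} = -0.7321
Step 3: u-update.
u^{k+1} = -1.7381 + 0.1846 + 0.7321 = -0.8214
Step 4: Primal residual = |0.1846 + 0.7321| = 0.9167


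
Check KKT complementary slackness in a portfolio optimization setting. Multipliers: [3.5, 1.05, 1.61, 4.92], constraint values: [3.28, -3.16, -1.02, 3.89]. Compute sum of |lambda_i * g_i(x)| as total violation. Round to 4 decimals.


KKT complementary slackness check:
lambda_1 * g_1 = 3.5 * 3.28 = 11.48
lambda_2 * g_2 = 1.05 * -3.16 = -3.318
lambda_3 * g_3 = 1.61 * -1.02 = -1.6422
lambda_4 * g_4 = 4.92 * 3.89 = 19.1388
Total violation = 11.48 + 3.318 + 1.6422 + 19.1388 = 35.579


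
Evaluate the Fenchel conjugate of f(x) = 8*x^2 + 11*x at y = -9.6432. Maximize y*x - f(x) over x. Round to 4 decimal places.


f*(y) = sup_x {y*x - a*x^2 - b*x} = sup_x {(y-b)*x - a*x^2}
FOC: (y - b) - 2a*x = 0 => x* = (y - b)/(2a)
x* = (-9.6432 - 11)/(2*8) = -1.2902
f*(-9.6432) = (y-b)^2/(4a) = (-9.6432 - 11)^2/(4*8)
= 426.1417/32 = 13.3169


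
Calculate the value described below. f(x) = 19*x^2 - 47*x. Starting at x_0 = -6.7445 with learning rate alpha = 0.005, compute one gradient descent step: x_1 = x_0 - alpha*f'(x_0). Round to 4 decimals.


We compute the gradient at x_0 and apply the update.
f'(x) = 38*x - 47
f'(-6.7445) = 38*-6.7445 - 47 = -303.291
x_1 = -6.7445 - 0.005*-303.291 = -5.228


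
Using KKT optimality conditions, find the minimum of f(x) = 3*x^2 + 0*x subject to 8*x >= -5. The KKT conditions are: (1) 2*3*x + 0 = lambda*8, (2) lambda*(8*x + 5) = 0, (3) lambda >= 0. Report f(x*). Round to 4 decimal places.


Step 1: Try lambda = 0 (constraint inactive).
Stationarity: 2*3*x + 0 = 0
x* = 0/(2*3) = 0.0
Check constraint: 8*0.0 = 0.0 >= -5 -- satisfied.
Step 2: Compute optimal value.
f(x*) = 3*0.0^2 + 0*0.0 = 0.0


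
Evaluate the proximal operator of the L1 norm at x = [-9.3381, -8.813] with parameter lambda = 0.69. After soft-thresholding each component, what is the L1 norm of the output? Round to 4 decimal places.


Soft-thresholding with lambda = 0.69:
prox(-9.3381) = sign(-9.3381)*max(|-9.3381| - 0.69, 0) = -8.6481
prox(-8.813) = sign(-8.813)*max(|-8.813| - 0.69, 0) = -8.123
prox(x) = [-8.6481, -8.123]
||prox(x)||_1 = 8.6481 + 8.123 = 16.7711


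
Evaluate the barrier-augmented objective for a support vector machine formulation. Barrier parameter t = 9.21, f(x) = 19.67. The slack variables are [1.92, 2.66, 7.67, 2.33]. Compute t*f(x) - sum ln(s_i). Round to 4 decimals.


Step 1: Compute log-barrier.
ln values: [0.6523, 0.9783, 2.0373, 0.8459]
phi = -(0.6523 + 0.9783 + 2.0373 + 0.8459) = -4.5138
Step 2: Compute augmented objective.
t*f(x) = 9.21*19.67 = 181.1607
Total = 181.1607 - 4.5138 = 176.6469


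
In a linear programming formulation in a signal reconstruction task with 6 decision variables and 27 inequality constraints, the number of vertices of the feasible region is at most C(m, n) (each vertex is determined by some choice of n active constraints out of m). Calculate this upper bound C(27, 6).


Each vertex corresponds to some choice of n active constraints out of m, so the number of vertices is at most C(m, n) = m! / (n!(m-n)!).
m = 27, n = 6
Numerator: 27 * 26 * 25 * 24 * 23 * 22
Denominator: 6! = 720
C(27, 6) = 296010


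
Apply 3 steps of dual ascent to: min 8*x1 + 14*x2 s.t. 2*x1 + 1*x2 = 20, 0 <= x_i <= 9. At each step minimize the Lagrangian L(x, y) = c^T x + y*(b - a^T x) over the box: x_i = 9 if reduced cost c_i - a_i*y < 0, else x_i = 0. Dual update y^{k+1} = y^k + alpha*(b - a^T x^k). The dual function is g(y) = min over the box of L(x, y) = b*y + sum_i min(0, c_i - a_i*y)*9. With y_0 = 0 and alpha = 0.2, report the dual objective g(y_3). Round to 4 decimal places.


Dual ascent for LP: min 8*x1 + 14*x2, 2*x1 + 1*x2 = 20, 0 <= x_i <= 9
Step 1: y^k = 0.0, reduced costs: (8.0, 14.0)
  x^k = (0.0, 0.0), subgradient = b - a^T x = 20.0
  y^{k+1} = 0.0 + 0.2*20.0 = 4.0
Step 2: y^k = 4.0, reduced costs: (0.0, 10.0)
  x^k = (0.0, 0.0), subgradient = b - a^T x = 20.0
  y^{k+1} = 4.0 + 0.2*20.0 = 8.0
Step 3: y^k = 8.0, reduced costs: (-8.0, 6.0)
  x^k = (9.0, 0.0), subgradient = b - a^T x = 2.0
  y^{k+1} = 8.0 + 0.2*2.0 = 8.4
Dual objective at y_3 = 8.4: reduced costs (-8.8, 5.6), box minimizer x = (9.0, 0.0)
g(y_3) = b*y + (c1 - a1*y)*x1 + (c2 - a2*y)*x2 = 20*8.4 + (-8.8)*9.0 + 5.6*0.0 = 168.0 - 79.2 + 0.0 = 88.8


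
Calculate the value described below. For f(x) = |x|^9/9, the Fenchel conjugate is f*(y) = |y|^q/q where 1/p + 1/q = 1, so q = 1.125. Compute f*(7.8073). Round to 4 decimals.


The conjugate exponent q satisfies 1/p + 1/q = 1.
p = 9, so q = 9/(9 - 1) = 1.125
|y|^q = 7.8073^1.125 = 10.094
f*(7.8073) = 10.094 / 1.125 = 8.9724


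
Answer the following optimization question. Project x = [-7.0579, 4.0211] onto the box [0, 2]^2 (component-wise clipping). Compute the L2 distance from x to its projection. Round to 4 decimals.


Project each component onto [0, 2].
clip(-7.0579) = 0.0, clip(4.0211) = 2.0
Projection = [0.0, 2.0]
Squared diffs: [49.814, 4.0848]
Distance = sqrt(53.8988) = 7.3416


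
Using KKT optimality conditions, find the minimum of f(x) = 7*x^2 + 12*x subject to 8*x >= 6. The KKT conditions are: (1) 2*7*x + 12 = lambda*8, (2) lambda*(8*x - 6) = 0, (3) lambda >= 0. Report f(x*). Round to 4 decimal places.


Step 1: Try lambda = 0 (constraint inactive).
x_unc = -12/(2*7) = -0.8571
Check: 8*-0.8571 = -6.8568 < 6 -- violated!
Step 2: Constraint must be active: 8*x = 6
x* = 6/8 = 0.75
lambda = (2*7*0.75 + 12)/8 = 2.8125
Step 3: Compute optimal value.
f(x*) = 7*0.75^2 + 12*0.75 = 12.9375


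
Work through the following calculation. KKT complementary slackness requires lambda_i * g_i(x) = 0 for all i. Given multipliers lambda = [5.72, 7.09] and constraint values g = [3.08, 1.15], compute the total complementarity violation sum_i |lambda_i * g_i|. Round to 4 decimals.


KKT complementary slackness check:
lambda_1 * g_1 = 5.72 * 3.08 = 17.6176
lambda_2 * g_2 = 7.09 * 1.15 = 8.1535
Total violation = 17.6176 + 8.1535 = 25.7711


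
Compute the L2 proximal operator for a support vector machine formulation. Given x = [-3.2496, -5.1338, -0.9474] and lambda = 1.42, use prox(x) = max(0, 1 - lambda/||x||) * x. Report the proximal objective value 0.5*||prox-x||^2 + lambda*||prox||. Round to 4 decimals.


Step 1: Compute ||x||.
||x|| = 6.1493
Step 2: Compute scaling factor.
scale = max(0, 1 - 1.42/6.1493) = 0.7691
Step 3: prox(x) = [-2.4992, -3.9483, -0.7286]
||prox(x)|| = 4.7293
Step 4: Proximal objective.
0.5*||prox-x||^2 = 1.0082
lambda*||prox|| = 6.7156
Total = 7.7237


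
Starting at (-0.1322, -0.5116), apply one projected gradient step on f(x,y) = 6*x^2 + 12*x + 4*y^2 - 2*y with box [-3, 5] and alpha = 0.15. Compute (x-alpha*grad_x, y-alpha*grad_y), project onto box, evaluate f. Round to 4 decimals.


Step 1: Compute gradient at (-0.1322, -0.5116).
grad_x = 2*6*-0.1322 + 12 = 10.4136
grad_y = 2*4*-0.5116 - 2 = -6.0928
Step 2: Gradient step.
x_raw = -0.1322 - 0.15*10.4136 = -1.6942
y_raw = -0.5116 - 0.15*-6.0928 = 0.4023
Step 3: Project onto [-3, 5].
x_proj = clip(-1.6942) = -1.6942
y_proj = clip(0.4023) = 0.4023
Step 4: Evaluate f.
f(-1.6942, 0.4023) = -3.2654


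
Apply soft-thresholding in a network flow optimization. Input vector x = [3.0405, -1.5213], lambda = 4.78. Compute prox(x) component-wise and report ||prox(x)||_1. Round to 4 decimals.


Soft-thresholding with lambda = 4.78:
prox(3.0405) = sign(3.0405)*max(|3.0405| - 4.78, 0) = 0.0
prox(-1.5213) = sign(-1.5213)*max(|-1.5213| - 4.78, 0) = 0.0
prox(x) = [0.0, 0.0]
||prox(x)||_1 = 0.0 + 0.0 = 0.0


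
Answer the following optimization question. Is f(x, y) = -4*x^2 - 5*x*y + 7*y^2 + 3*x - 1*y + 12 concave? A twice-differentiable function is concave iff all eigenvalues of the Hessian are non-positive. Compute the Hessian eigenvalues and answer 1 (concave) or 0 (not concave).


The Hessian of f(x,y) = -4*x^2 - 5*x*y + 7*y^2 + 3*x - 1*y + 12 is:
H = [[-8, -5], [-5, 14]]
Trace = -8 + 14 = 6
Determinant = -8*14 - (-5)^2 = -137
Discriminant = (6)^2 - 4*-137 = 584.0
Eigenvalues: lambda_1 = -9.083, lambda_2 = 15.083
The function is not concave.

0


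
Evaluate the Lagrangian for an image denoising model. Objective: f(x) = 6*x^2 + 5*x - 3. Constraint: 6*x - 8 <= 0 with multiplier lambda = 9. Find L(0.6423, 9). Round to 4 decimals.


Step 1: Evaluate f(x).
f(0.6423) = 6*0.6423^2 + 5*0.6423 - 3 = 2.6868
Step 2: Evaluate g(x).
g(0.6423) = 6*0.6423 - 8 = -4.1462
Step 3: Compute Lagrangian.
L = 2.6868 + 9*-4.1462 = -34.629


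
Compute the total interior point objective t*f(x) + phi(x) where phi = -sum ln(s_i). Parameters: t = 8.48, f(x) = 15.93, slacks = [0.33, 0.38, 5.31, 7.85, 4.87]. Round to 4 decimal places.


Step 1: Compute log-barrier.
ln values: [-1.1087, -0.9676, 1.6696, 2.0605, 1.5831]
phi = -(-1.1087 - 0.9676 + 1.6696 + 2.0605 + 1.5831) = -3.237
Step 2: Compute augmented objective.
t*f(x) = 8.48*15.93 = 135.0864
Total = 135.0864 - 3.237 = 131.8494


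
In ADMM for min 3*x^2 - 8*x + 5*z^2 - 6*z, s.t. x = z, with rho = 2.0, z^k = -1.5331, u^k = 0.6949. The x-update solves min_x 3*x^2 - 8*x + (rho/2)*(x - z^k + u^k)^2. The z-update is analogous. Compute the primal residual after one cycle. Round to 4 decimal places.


ADMM iteration with rho = 2.0, z^k = -1.5331, u^k = 0.6949
Step 1: x-update.
Minimize 3*x^2 - 8*x + (2.0/2)*(x + 1.5331 + 0.6949)^2
FOC: (2*3 + 2.0)*x = 8 + 2.0*(-1.5331 - 0.6949)
x^{k+1} = 0.443
Step 2: z-update.
Minimize 5*z^2 - 6*z + (2.0/2)*(0.443 - z + 0.6949)^2
FOC: (2*5 + 2.0)*z = 6 + 2.0*(0.443 + 0.6949)
z^{k+1} = 0.6897
Step 3: u-update.
u^{k+1} = 0.6949 + 0.443 - 0.6897 = 0.4483
Step 4: Primal residual = |0.443 - 0.6897| = 0.2467


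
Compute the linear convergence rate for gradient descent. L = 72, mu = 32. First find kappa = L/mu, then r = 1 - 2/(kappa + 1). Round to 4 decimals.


Step 1: Compute the condition number.
kappa = L/mu = 72/32 = 2.25
Step 2: Compute the convergence rate.
r = 1 - 2/(kappa + 1) = 1 - 2*mu/(L + mu) = (L - mu)/(L + mu) = 40/104 = 0.3846


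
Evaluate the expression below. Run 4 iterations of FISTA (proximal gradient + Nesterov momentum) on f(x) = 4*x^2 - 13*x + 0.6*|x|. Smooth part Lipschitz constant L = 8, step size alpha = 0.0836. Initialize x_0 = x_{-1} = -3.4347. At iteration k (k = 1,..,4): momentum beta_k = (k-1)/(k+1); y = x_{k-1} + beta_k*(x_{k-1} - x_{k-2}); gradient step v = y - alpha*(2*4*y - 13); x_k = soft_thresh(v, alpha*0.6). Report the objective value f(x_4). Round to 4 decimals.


FISTA on f(x) = 4*x^2 - 13*x + 0.6*|x|
L = 8, alpha = 0.0836
Iteration 1: beta = 0.0, y = -3.4347 + 0.0*(-3.4347 + 3.4347) = -3.4347
  grad(y) = -40.4776, v = y - alpha*grad = -0.0508
  prox(v) = soft_thresh(-0.0508, 0.0502) = -0.0006
Iteration 2: beta = 0.3333, y = -0.0006 + 0.3333*(-0.0006 + 3.4347) = 1.1441
  grad(y) = -3.8473, v = y - alpha*grad = 1.4657
  prox(v) = soft_thresh(1.4657, 0.0502) = 1.4156
Iteration 3: beta = 0.5, y = 1.4156 + 0.5*(1.4156 + 0.0006) = 2.1236
  grad(y) = 3.9892, v = y - alpha*grad = 1.7902
  prox(v) = soft_thresh(1.7902, 0.0502) = 1.74
Iteration 4: beta = 0.6, y = 1.74 + 0.6*(1.74 - 1.4156) = 1.9347
  grad(y) = 2.4772, v = y - alpha*grad = 1.7276
  prox(v) = soft_thresh(1.7276, 0.0502) = 1.6774
f(x_4) = 4*1.6774^2 - 13*1.6774 + 0.6*|1.6774| = -9.5451


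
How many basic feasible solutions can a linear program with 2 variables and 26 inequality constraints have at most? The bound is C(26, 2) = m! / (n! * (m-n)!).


Each vertex corresponds to some choice of n active constraints out of m, so the number of vertices is at most C(m, n) = m! / (n!(m-n)!).
m = 26, n = 2
Numerator: 26 * 25
Denominator: 2! = 2
C(26, 2) = 325


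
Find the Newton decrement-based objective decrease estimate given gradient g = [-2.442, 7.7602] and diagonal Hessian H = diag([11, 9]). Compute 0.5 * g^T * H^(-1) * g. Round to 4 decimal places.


Step 1: H is diagonal, so H^(-1) * g = [-0.222, 0.8622].
Step 2: g^T H^(-1) g = sum_i g_i^2 / H_ii
  = (-2.442)^2/11 + (7.7602)^2/9
  = 0.5421 + 6.6912 = 7.2333
Step 3: Objective decrease = 0.5 * g^T H^(-1) g = 3.6167


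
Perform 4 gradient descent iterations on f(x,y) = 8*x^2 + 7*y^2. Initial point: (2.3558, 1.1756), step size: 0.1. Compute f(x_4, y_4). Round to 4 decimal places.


Gradient descent on f(x,y) = 8*x^2 + 7*y^2.
Starting point: (2.3558, 1.1756), alpha = 0.1
Step 1: grad_x = 2*8*2.3558 = 37.6928, grad_y = 2*7*1.1756 = 16.4584
  x_1 = 2.3558 - 0.1*37.6928 = -1.4135
  y_1 = 1.1756 - 0.1*16.4584 = -0.4702
Step 2: grad_x = 2*8*-1.4135 = -22.6157, grad_y = 2*7*-0.4702 = -6.5834
  x_2 = -1.4135 - 0.1*-22.6157 = 0.8481
  y_2 = -0.4702 - 0.1*-6.5834 = 0.1881
Step 3: grad_x = 2*8*0.8481 = 13.5694, grad_y = 2*7*0.1881 = 2.6333
  x_3 = 0.8481 - 0.1*13.5694 = -0.5089
  y_3 = 0.1881 - 0.1*2.6333 = -0.0752
Step 4: grad_x = 2*8*-0.5089 = -8.1416, grad_y = 2*7*-0.0752 = -1.0533
  x_4 = -0.5089 - 0.1*-8.1416 = 0.3053
  y_4 = -0.0752 - 0.1*-1.0533 = 0.0301
f(0.3053, 0.0301) = 8*0.3053^2 + 7*0.0301^2 = 0.7521


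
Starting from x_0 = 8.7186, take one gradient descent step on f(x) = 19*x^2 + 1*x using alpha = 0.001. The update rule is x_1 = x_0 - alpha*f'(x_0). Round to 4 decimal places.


We compute the gradient at x_0 and apply the update.
f'(x) = 38*x + 1
f'(8.7186) = 38*8.7186 + 1 = 332.3068
x_1 = 8.7186 - 0.001*332.3068 = 8.3863


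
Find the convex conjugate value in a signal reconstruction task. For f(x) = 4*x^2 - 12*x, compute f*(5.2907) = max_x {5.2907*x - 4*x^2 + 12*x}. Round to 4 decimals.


f*(y) = sup_x {y*x - a*x^2 - b*x} = sup_x {(y-b)*x - a*x^2}
FOC: (y - b) - 2a*x = 0 => x* = (y - b)/(2a)
x* = (5.2907 + 12)/(2*4) = 2.1613
f*(5.2907) = (y-b)^2/(4a) = (5.2907 + 12)^2/(4*4)
= 298.9683/16 = 18.6855


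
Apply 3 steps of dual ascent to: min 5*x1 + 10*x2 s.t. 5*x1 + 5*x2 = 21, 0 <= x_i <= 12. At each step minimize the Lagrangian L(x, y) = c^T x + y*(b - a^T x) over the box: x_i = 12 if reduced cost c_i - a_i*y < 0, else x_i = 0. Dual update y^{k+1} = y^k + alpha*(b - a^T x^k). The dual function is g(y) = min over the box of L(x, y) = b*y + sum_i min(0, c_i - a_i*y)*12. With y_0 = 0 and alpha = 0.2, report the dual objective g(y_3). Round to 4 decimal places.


Dual ascent for LP: min 5*x1 + 10*x2, 5*x1 + 5*x2 = 21, 0 <= x_i <= 12
Step 1: y^k = 0.0, reduced costs: (5.0, 10.0)
  x^k = (0.0, 0.0), subgradient = b - a^T x = 21.0
  y^{k+1} = 0.0 + 0.2*21.0 = 4.2
Step 2: y^k = 4.2, reduced costs: (-16.0, -11.0)
  x^k = (12.0, 12.0), subgradient = b - a^T x = -99.0
  y^{k+1} = 4.2 + 0.2*-99.0 = -15.6
Step 3: y^k = -15.6, reduced costs: (83.0, 88.0)
  x^k = (0.0, 0.0), subgradient = b - a^T x = 21.0
  y^{k+1} = -15.6 + 0.2*21.0 = -11.4
Dual objective at y_3 = -11.4: reduced costs (62.0, 67.0), box minimizer x = (0.0, 0.0)
g(y_3) = b*y + (c1 - a1*y)*x1 + (c2 - a2*y)*x2 = 21*(-11.4) + 62.0*0.0 + 67.0*0.0 = -239.4 + 0.0 + 0.0 = -239.4


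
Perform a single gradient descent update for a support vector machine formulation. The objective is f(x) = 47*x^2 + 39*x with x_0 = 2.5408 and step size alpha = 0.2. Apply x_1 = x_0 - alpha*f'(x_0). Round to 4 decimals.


We compute the gradient at x_0 and apply the update.
f'(x) = 94*x + 39
f'(2.5408) = 94*2.5408 + 39 = 277.8352
x_1 = 2.5408 - 0.2*277.8352 = -53.0262


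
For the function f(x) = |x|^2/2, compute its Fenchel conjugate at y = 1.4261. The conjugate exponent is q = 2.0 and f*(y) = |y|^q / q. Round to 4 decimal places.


The conjugate exponent q satisfies 1/p + 1/q = 1.
p = 2, so q = 2/(2 - 1) = 2.0
|y|^q = 1.4261^2.0 = 2.0338
f*(1.4261) = 2.0338 / 2.0 = 1.0169


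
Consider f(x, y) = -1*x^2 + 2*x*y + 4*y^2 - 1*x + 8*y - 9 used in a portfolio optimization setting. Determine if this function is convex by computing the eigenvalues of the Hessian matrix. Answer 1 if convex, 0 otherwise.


The Hessian of f(x,y) = -1*x^2 + 2*x*y + 4*y^2 - 1*x + 8*y - 9 is:
H = [[-2, 2], [2, 8]]
Trace = -2 + 8 = 6
Determinant = -2*8 - (2)^2 = -20
Discriminant = (6)^2 - 4*-20 = 116.0
Eigenvalues: lambda_1 = -2.3852, lambda_2 = 8.3852
The function is not convex.

0


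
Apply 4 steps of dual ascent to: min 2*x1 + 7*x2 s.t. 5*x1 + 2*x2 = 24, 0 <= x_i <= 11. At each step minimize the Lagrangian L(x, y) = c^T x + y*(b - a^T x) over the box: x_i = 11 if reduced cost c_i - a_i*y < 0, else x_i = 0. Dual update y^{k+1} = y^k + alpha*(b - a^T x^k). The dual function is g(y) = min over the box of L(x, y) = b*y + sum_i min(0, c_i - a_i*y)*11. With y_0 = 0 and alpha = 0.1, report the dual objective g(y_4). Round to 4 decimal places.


Dual ascent for LP: min 2*x1 + 7*x2, 5*x1 + 2*x2 = 24, 0 <= x_i <= 11
Step 1: y^k = 0.0, reduced costs: (2.0, 7.0)
  x^k = (0.0, 0.0), subgradient = b - a^T x = 24.0
  y^{k+1} = 0.0 + 0.1*24.0 = 2.4
Step 2: y^k = 2.4, reduced costs: (-10.0, 2.2)
  x^k = (11.0, 0.0), subgradient = b - a^T x = -31.0
  y^{k+1} = 2.4 + 0.1*-31.0 = -0.7
Step 3: y^k = -0.7, reduced costs: (5.5, 8.4)
  x^k = (0.0, 0.0), subgradient = b - a^T x = 24.0
  y^{k+1} = -0.7 + 0.1*24.0 = 1.7
Step 4: y^k = 1.7, reduced costs: (-6.5, 3.6)
  x^k = (11.0, 0.0), subgradient = b - a^T x = -31.0
  y^{k+1} = 1.7 + 0.1*-31.0 = -1.4
Dual objective at y_4 = -1.4: reduced costs (9.0, 9.8), box minimizer x = (0.0, 0.0)
g(y_4) = b*y + (c1 - a1*y)*x1 + (c2 - a2*y)*x2 = 24*(-1.4) + 9.0*0.0 + 9.8*0.0 = -33.6 + 0.0 + 0.0 = -33.6


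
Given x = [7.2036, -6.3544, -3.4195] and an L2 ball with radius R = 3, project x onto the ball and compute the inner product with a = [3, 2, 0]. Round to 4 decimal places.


Step 1: Compute ||x|| (intermediates to 6 decimals).
||x|| = sqrt(7.2036^2 + (-6.3544)^2 + (-3.4195)^2) = 10.196236
Step 2: Project.
Since ||x|| > R, scale = R/||x|| = 3/10.196236 = 0.294226, proj(x) = scale * x
proj(x) = [2.119486, -1.86963, -1.006106]
Step 3: Dot product.
a^T * proj(x) = 3*2.119486 + 2*(-1.86963) + 0*(-1.006106) = 2.6192


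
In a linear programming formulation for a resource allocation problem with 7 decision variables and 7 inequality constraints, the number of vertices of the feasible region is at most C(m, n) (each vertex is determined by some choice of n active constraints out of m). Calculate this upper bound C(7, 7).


Each vertex corresponds to some choice of n active constraints out of m, so the number of vertices is at most C(m, n) = m! / (n!(m-n)!).
m = 7, n = 7
Numerator: 7 * 6 * 5 * 4 * 3 * 2 * 1
Denominator: 7! = 5040
C(7, 7) = 1


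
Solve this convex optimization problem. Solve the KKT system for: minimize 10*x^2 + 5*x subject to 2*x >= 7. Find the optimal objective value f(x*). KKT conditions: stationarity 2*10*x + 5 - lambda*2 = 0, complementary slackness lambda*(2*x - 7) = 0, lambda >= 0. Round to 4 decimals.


Step 1: Try lambda = 0 (constraint inactive).
x_unc = -5/(2*10) = -0.25
Check: 2*-0.25 = -0.5 < 7 -- violated!
Step 2: Constraint must be active: 2*x = 7
x* = 7/2 = 3.5
lambda = (2*10*3.5 + 5)/2 = 37.5
Step 3: Compute optimal value.
f(x*) = 10*3.5^2 + 5*3.5 = 140.0


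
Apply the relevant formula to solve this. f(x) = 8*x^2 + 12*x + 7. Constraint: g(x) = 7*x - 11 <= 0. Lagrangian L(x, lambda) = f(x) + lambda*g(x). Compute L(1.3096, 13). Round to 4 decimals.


Step 1: Evaluate f(x).
f(1.3096) = 8*1.3096^2 + 12*1.3096 + 7 = 36.4356
Step 2: Evaluate g(x).
g(1.3096) = 7*1.3096 - 11 = -1.8328
Step 3: Compute Lagrangian.
L = 36.4356 + 13*-1.8328 = 12.6092


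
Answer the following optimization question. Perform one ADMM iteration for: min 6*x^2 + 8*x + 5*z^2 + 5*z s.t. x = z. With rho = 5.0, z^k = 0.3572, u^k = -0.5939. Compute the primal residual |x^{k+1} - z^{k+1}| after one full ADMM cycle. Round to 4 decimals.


ADMM iteration with rho = 5.0, z^k = 0.3572, u^k = -0.5939
Step 1: x-update.
Minimize 6*x^2 + 8*x + (5.0/2)*(x - 0.3572 - 0.5939)^2
FOC: (2*6 + 5.0)*x = -8 + 5.0*(0.3572 + 0.5939)
x^{k+1} = -0.1909
Step 2: z-update.
Minimize 5*z^2 + 5*z + (5.0/2)*(-0.1909 - z - 0.5939)^2
FOC: (2*5 + 5.0)*z = -5 + 5.0*(-0.1909 - 0.5939)
z^{k+1} = -0.5949
Step 3: u-update.
u^{k+1} = -0.5939 - 0.1909 + 0.5949 = -0.1898
Step 4: Primal residual = |-0.1909 + 0.5949| = 0.4041


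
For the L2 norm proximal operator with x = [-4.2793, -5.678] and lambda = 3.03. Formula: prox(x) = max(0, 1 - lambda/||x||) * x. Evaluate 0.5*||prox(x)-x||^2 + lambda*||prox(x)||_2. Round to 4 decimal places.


Step 1: Compute ||x||.
||x|| = 7.11
Step 2: Compute scaling factor.
scale = max(0, 1 - 3.03/7.11) = 0.5738
Step 3: prox(x) = [-2.4556, -3.2583]
||prox(x)|| = 4.08
Step 4: Proximal objective.
0.5*||prox-x||^2 = 4.5905
lambda*||prox|| = 12.3624
Total = 16.9528


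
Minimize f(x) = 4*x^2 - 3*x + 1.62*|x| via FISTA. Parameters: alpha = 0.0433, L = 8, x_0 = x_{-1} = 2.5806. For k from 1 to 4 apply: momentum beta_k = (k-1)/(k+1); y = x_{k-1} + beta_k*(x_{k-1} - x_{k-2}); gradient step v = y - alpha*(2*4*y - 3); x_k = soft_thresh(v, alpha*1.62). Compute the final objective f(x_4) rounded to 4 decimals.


FISTA on f(x) = 4*x^2 - 3*x + 1.62*|x|
L = 8, alpha = 0.0433
Iteration 1: beta = 0.0, y = 2.5806 + 0.0*(2.5806 - 2.5806) = 2.5806
  grad(y) = 17.6448, v = y - alpha*grad = 1.8166
  prox(v) = soft_thresh(1.8166, 0.0701) = 1.7464
Iteration 2: beta = 0.3333, y = 1.7464 + 0.3333*(1.7464 - 2.5806) = 1.4684
  grad(y) = 8.747, v = y - alpha*grad = 1.0896
  prox(v) = soft_thresh(1.0896, 0.0701) = 1.0195
Iteration 3: beta = 0.5, y = 1.0195 + 0.5*(1.0195 - 1.7464) = 0.656
  grad(y) = 2.2481, v = y - alpha*grad = 0.5587
  prox(v) = soft_thresh(0.5587, 0.0701) = 0.4885
Iteration 4: beta = 0.6, y = 0.4885 + 0.6*(0.4885 - 1.0195) = 0.1699
  grad(y) = -1.6404, v = y - alpha*grad = 0.241
  prox(v) = soft_thresh(0.241, 0.0701) = 0.1708
f(x_4) = 4*0.1708^2 - 3*0.1708 + 1.62*|0.1708| = -0.119


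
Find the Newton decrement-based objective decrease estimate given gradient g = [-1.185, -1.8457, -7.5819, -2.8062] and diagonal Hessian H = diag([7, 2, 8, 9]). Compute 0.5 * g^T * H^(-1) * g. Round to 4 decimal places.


Step 1: H is diagonal, so H^(-1) * g = [-0.1693, -0.9229, -0.9477, -0.3118].
Step 2: g^T H^(-1) g = sum_i g_i^2 / H_ii
  = (-1.185)^2/7 + (-1.8457)^2/2 + (-7.5819)^2/8 + (-2.8062)^2/9
  = 0.2006 + 1.7033 + 7.1857 + 0.875 = 9.9645
Step 3: Objective decrease = 0.5 * g^T H^(-1) g = 4.9823


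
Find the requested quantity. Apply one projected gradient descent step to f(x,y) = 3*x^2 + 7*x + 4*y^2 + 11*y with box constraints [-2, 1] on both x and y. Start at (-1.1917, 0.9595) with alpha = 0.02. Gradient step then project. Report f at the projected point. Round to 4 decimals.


Step 1: Compute gradient at (-1.1917, 0.9595).
grad_x = 2*3*-1.1917 + 7 = -0.1502
grad_y = 2*4*0.9595 + 11 = 18.676
Step 2: Gradient step.
x_raw = -1.1917 - 0.02*-0.1502 = -1.1887
y_raw = 0.9595 - 0.02*18.676 = 0.586
Step 3: Project onto [-2, 1].
x_proj = clip(-1.1887) = -1.1887
y_proj = clip(0.586) = 0.586
Step 4: Evaluate f.
f(-1.1887, 0.586) = 3.7374


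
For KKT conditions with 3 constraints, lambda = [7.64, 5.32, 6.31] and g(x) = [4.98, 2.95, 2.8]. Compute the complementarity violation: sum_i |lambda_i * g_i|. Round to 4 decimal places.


KKT complementary slackness check:
lambda_1 * g_1 = 7.64 * 4.98 = 38.0472
lambda_2 * g_2 = 5.32 * 2.95 = 15.694
lambda_3 * g_3 = 6.31 * 2.8 = 17.668
Total violation = 38.0472 + 15.694 + 17.668 = 71.4092


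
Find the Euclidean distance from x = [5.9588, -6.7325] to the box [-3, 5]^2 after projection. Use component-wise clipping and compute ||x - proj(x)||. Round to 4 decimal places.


Project each component onto [-3, 5].
clip(5.9588) = 5.0, clip(-6.7325) = -3.0
Projection = [5.0, -3.0]
Squared diffs: [0.9193, 13.9316]
Distance = sqrt(14.8509) = 3.8537


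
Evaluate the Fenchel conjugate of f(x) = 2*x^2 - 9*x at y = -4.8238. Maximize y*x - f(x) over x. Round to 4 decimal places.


f*(y) = sup_x {y*x - a*x^2 - b*x} = sup_x {(y-b)*x - a*x^2}
FOC: (y - b) - 2a*x = 0 => x* = (y - b)/(2a)
x* = (-4.8238 + 9)/(2*2) = 1.0441
f*(-4.8238) = (y-b)^2/(4a) = (-4.8238 + 9)^2/(4*2)
= 17.4406/8 = 2.1801


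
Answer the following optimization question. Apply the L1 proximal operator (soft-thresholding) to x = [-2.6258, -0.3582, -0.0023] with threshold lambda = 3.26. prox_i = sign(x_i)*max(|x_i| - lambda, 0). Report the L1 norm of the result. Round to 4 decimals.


Soft-thresholding with lambda = 3.26:
prox(-2.6258) = sign(-2.6258)*max(|-2.6258| - 3.26, 0) = 0.0
prox(-0.3582) = sign(-0.3582)*max(|-0.3582| - 3.26, 0) = 0.0
prox(-0.0023) = sign(-0.0023)*max(|-0.0023| - 3.26, 0) = 0.0
prox(x) = [0.0, 0.0, 0.0]
||prox(x)||_1 = 0.0 + 0.0 + 0.0 = 0.0


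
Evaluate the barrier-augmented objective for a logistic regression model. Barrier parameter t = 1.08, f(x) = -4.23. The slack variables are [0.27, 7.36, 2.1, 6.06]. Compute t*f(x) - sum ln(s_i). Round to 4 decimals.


Step 1: Compute log-barrier.
ln values: [-1.3093, 1.9961, 0.7419, 1.8017]
phi = -(-1.3093 + 1.9961 + 0.7419 + 1.8017) = -3.2304
Step 2: Compute augmented objective.
t*f(x) = 1.08*-4.23 = -4.5684
Total = -4.5684 - 3.2304 = -7.7988


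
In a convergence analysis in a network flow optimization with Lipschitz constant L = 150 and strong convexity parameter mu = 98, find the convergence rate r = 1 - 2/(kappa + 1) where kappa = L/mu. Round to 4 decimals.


Step 1: Compute the condition number.
kappa = L/mu = 150/98 = 1.5306
Step 2: Compute the convergence rate.
r = 1 - 2/(kappa + 1) = 1 - 2*mu/(L + mu) = (L - mu)/(L + mu) = 52/248 = 0.2097


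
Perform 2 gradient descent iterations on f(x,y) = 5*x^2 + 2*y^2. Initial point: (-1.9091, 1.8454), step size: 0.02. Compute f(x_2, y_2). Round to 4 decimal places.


Gradient descent on f(x,y) = 5*x^2 + 2*y^2.
Starting point: (-1.9091, 1.8454), alpha = 0.02
Step 1: grad_x = 2*5*-1.9091 = -19.091, grad_y = 2*2*1.8454 = 7.3816
  x_1 = -1.9091 - 0.02*-19.091 = -1.5273
  y_1 = 1.8454 - 0.02*7.3816 = 1.6978
Step 2: grad_x = 2*5*-1.5273 = -15.2728, grad_y = 2*2*1.6978 = 6.7911
  x_2 = -1.5273 - 0.02*-15.2728 = -1.2218
  y_2 = 1.6978 - 0.02*6.7911 = 1.5619
f(-1.2218, 1.5619) = 5*(-1.2218)^2 + 2*1.5619^2 = 12.3436


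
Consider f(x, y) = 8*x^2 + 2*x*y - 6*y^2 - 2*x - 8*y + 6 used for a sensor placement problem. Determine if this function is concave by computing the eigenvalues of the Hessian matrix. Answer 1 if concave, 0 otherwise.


The Hessian of f(x,y) = 8*x^2 + 2*x*y - 6*y^2 - 2*x - 8*y + 6 is:
H = [[16, 2], [2, -12]]
Trace = 16 - 12 = 4
Determinant = 16*-12 - (2)^2 = -196
Discriminant = (4)^2 - 4*-196 = 800.0
Eigenvalues: lambda_1 = -12.1421, lambda_2 = 16.1421
The function is not concave.

0


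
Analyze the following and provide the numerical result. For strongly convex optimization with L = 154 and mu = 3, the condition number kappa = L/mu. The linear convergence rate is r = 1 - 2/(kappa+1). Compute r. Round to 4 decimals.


Step 1: Compute the condition number.
kappa = L/mu = 154/3 = 51.3333
Step 2: Compute the convergence rate.
r = 1 - 2/(kappa + 1) = 1 - 2*mu/(L + mu) = (L - mu)/(L + mu) = 151/157 = 0.9618


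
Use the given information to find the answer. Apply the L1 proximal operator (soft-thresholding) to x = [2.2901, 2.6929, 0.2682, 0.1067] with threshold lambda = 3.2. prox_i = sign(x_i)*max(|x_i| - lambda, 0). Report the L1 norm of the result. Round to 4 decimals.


Soft-thresholding with lambda = 3.2:
prox(2.2901) = sign(2.2901)*max(|2.2901| - 3.2, 0) = 0.0
prox(2.6929) = sign(2.6929)*max(|2.6929| - 3.2, 0) = 0.0
prox(0.2682) = sign(0.2682)*max(|0.2682| - 3.2, 0) = 0.0
prox(0.1067) = sign(0.1067)*max(|0.1067| - 3.2, 0) = 0.0
prox(x) = [0.0, 0.0, 0.0, 0.0]
||prox(x)||_1 = 0.0 + 0.0 + 0.0 + 0.0 = 0.0


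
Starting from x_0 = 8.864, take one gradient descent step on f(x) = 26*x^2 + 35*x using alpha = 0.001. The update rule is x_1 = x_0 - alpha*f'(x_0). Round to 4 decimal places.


We compute the gradient at x_0 and apply the update.
f'(x) = 52*x + 35
f'(8.864) = 52*8.864 + 35 = 495.928
x_1 = 8.864 - 0.001*495.928 = 8.3681


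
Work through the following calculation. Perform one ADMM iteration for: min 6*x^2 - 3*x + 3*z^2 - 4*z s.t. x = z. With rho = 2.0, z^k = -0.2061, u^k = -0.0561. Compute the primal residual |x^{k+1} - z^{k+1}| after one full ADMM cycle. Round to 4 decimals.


ADMM iteration with rho = 2.0, z^k = -0.2061, u^k = -0.0561
Step 1: x-update.
Minimize 6*x^2 - 3*x + (2.0/2)*(x + 0.2061 - 0.0561)^2
FOC: (2*6 + 2.0)*x = 3 + 2.0*(-0.2061 + 0.0561)
x^{k+1} = 0.1929
Step 2: z-update.
Minimize 3*z^2 - 4*z + (2.0/2)*(0.1929 - z - 0.0561)^2
FOC: (2*3 + 2.0)*z = 4 + 2.0*(0.1929 - 0.0561)
z^{k+1} = 0.5342
Step 3: u-update.
u^{k+1} = -0.0561 + 0.1929 - 0.5342 = -0.3974
Step 4: Primal residual = |0.1929 - 0.5342| = 0.3413


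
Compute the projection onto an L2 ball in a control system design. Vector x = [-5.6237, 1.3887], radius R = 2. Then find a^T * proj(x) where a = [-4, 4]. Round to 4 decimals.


Step 1: Compute ||x|| (intermediates to 6 decimals).
||x|| = sqrt((-5.6237)^2 + 1.3887^2) = 5.792624
Step 2: Project.
Since ||x|| > R, scale = R/||x|| = 2/5.792624 = 0.345267, proj(x) = scale * x
proj(x) = [-1.941678, 0.479472]
Step 3: Dot product.
a^T * proj(x) = -4*(-1.941678) + 4*0.479472 = 9.6846


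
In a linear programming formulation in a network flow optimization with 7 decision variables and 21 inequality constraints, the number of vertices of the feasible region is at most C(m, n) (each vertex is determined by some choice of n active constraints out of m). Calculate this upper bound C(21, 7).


Each vertex corresponds to some choice of n active constraints out of m, so the number of vertices is at most C(m, n) = m! / (n!(m-n)!).
m = 21, n = 7
Numerator: 21 * 20 * 19 * 18 * 17 * 16 * 15
Denominator: 7! = 5040
C(21, 7) = 116280


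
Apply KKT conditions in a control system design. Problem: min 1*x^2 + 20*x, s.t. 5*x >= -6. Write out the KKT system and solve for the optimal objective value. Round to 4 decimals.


Step 1: Try lambda = 0 (constraint inactive).
x_unc = -20/(2*1) = -10.0
Check: 5*-10.0 = -50.0 < -6 -- violated!
Step 2: Constraint must be active: 5*x = -6
x* = -6/5 = -1.2
lambda = (2*1*(-1.2) + 20)/5 = 3.52
Step 3: Compute optimal value.
f(x*) = 1*(-1.2)^2 + 20*(-1.2) = -22.56


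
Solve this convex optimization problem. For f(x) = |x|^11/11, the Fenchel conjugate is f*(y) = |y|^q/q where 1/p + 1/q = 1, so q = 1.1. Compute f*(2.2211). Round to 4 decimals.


The conjugate exponent q satisfies 1/p + 1/q = 1.
p = 11, so q = 11/(11 - 1) = 1.1
|y|^q = 2.2211^1.1 = 2.4056
f*(2.2211) = 2.4056 / 1.1 = 2.1869


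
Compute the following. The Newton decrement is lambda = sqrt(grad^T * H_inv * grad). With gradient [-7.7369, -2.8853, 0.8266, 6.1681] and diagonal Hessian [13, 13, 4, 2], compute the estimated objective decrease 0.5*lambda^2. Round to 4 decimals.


Step 1: H is diagonal, so H^(-1) * g = [-0.5951, -0.2219, 0.2067, 3.0841].
Step 2: g^T H^(-1) g = sum_i g_i^2 / H_ii
  = (-7.7369)^2/13 + (-2.8853)^2/13 + (0.8266)^2/4 + (6.1681)^2/2
  = 4.6046 + 0.6404 + 0.1708 + 19.0227 = 24.4385
Step 3: Objective decrease = 0.5 * g^T H^(-1) g = 12.2193


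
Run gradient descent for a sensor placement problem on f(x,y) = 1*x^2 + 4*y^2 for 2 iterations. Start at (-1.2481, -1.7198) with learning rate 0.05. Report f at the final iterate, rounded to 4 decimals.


Gradient descent on f(x,y) = 1*x^2 + 4*y^2.
Starting point: (-1.2481, -1.7198), alpha = 0.05
Step 1: grad_x = 2*1*-1.2481 = -2.4962, grad_y = 2*4*-1.7198 = -13.7584
  x_1 = -1.2481 - 0.05*-2.4962 = -1.1233
  y_1 = -1.7198 - 0.05*-13.7584 = -1.0319
Step 2: grad_x = 2*1*-1.1233 = -2.2466, grad_y = 2*4*-1.0319 = -8.255
  x_2 = -1.1233 - 0.05*-2.2466 = -1.011
  y_2 = -1.0319 - 0.05*-8.255 = -0.6191
f(-1.011, -0.6191) = 1*(-1.011)^2 + 4*(-0.6191)^2 = 2.5553


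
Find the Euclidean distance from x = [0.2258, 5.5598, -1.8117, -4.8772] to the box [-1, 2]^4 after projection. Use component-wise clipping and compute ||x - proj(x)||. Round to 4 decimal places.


Project each component onto [-1, 2].
clip(0.2258) = 0.2258, clip(5.5598) = 2.0, clip(-1.8117) = -1.0, clip(-4.8772) = -1.0
Projection = [0.2258, 2.0, -1.0, -1.0]
Squared diffs: [0.0, 12.6722, 0.6589, 15.0327]
Distance = sqrt(28.3638) = 5.3258
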